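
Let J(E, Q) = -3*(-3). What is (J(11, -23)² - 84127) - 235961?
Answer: -320007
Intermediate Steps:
J(E, Q) = 9
(J(11, -23)² - 84127) - 235961 = (9² - 84127) - 235961 = (81 - 84127) - 235961 = -84046 - 235961 = -320007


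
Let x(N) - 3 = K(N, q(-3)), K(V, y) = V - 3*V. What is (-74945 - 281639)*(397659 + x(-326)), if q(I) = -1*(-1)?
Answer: -142032399376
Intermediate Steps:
q(I) = 1
K(V, y) = -2*V
x(N) = 3 - 2*N
(-74945 - 281639)*(397659 + x(-326)) = (-74945 - 281639)*(397659 + (3 - 2*(-326))) = -356584*(397659 + (3 + 652)) = -356584*(397659 + 655) = -356584*398314 = -142032399376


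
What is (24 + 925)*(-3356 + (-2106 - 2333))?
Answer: -7397455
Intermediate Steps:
(24 + 925)*(-3356 + (-2106 - 2333)) = 949*(-3356 - 4439) = 949*(-7795) = -7397455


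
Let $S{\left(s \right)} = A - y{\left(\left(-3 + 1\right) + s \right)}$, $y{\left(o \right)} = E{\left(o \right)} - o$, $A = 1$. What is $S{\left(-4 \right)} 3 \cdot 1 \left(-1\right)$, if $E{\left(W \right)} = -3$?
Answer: $6$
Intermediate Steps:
$y{\left(o \right)} = -3 - o$
$S{\left(s \right)} = 2 + s$ ($S{\left(s \right)} = 1 - \left(-3 - \left(\left(-3 + 1\right) + s\right)\right) = 1 - \left(-3 - \left(-2 + s\right)\right) = 1 - \left(-1 - s\right) = 1 + \left(1 + s\right) = 2 + s$)
$S{\left(-4 \right)} 3 \cdot 1 \left(-1\right) = \left(2 - 4\right) 3 \cdot 1 \left(-1\right) = - 2 \cdot 3 \left(-1\right) = \left(-2\right) \left(-3\right) = 6$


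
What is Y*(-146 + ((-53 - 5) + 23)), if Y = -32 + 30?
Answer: 362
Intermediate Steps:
Y = -2
Y*(-146 + ((-53 - 5) + 23)) = -2*(-146 + ((-53 - 5) + 23)) = -2*(-146 + (-58 + 23)) = -2*(-146 - 35) = -2*(-181) = 362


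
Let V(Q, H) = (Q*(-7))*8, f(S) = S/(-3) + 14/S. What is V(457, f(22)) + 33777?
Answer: 8185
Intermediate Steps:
f(S) = 14/S - S/3 (f(S) = S*(-⅓) + 14/S = -S/3 + 14/S = 14/S - S/3)
V(Q, H) = -56*Q (V(Q, H) = -7*Q*8 = -56*Q)
V(457, f(22)) + 33777 = -56*457 + 33777 = -25592 + 33777 = 8185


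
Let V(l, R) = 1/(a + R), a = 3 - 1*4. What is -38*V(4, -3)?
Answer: 19/2 ≈ 9.5000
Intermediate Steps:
a = -1 (a = 3 - 4 = -1)
V(l, R) = 1/(-1 + R)
-38*V(4, -3) = -38/(-1 - 3) = -38/(-4) = -38*(-¼) = 19/2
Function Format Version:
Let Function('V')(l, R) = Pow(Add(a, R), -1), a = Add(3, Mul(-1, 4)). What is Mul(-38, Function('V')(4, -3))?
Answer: Rational(19, 2) ≈ 9.5000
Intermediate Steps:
a = -1 (a = Add(3, -4) = -1)
Function('V')(l, R) = Pow(Add(-1, R), -1)
Mul(-38, Function('V')(4, -3)) = Mul(-38, Pow(Add(-1, -3), -1)) = Mul(-38, Pow(-4, -1)) = Mul(-38, Rational(-1, 4)) = Rational(19, 2)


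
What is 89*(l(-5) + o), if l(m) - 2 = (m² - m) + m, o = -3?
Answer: 2136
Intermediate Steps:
l(m) = 2 + m² (l(m) = 2 + ((m² - m) + m) = 2 + m²)
89*(l(-5) + o) = 89*((2 + (-5)²) - 3) = 89*((2 + 25) - 3) = 89*(27 - 3) = 89*24 = 2136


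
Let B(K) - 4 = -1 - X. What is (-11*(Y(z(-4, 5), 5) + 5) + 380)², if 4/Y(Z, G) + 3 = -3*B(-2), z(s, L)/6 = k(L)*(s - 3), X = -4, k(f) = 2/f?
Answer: 3845521/36 ≈ 1.0682e+5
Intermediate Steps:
z(s, L) = 12*(-3 + s)/L (z(s, L) = 6*((2/L)*(s - 3)) = 6*((2/L)*(-3 + s)) = 6*(2*(-3 + s)/L) = 12*(-3 + s)/L)
B(K) = 7 (B(K) = 4 + (-1 - 1*(-4)) = 4 + (-1 + 4) = 4 + 3 = 7)
Y(Z, G) = -⅙ (Y(Z, G) = 4/(-3 - 3*7) = 4/(-3 - 21) = 4/(-24) = 4*(-1/24) = -⅙)
(-11*(Y(z(-4, 5), 5) + 5) + 380)² = (-11*(-⅙ + 5) + 380)² = (-11*29/6 + 380)² = (-319/6 + 380)² = (1961/6)² = 3845521/36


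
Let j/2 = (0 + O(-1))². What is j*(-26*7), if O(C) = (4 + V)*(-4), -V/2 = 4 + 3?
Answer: -582400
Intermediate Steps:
V = -14 (V = -2*(4 + 3) = -2*7 = -14)
O(C) = 40 (O(C) = (4 - 14)*(-4) = -10*(-4) = 40)
j = 3200 (j = 2*(0 + 40)² = 2*40² = 2*1600 = 3200)
j*(-26*7) = 3200*(-26*7) = 3200*(-182) = -582400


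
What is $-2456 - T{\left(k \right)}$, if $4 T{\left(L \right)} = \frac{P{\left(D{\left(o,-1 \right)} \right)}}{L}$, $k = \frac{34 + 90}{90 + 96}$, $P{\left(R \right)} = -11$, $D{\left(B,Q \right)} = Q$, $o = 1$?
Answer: $- \frac{19615}{8} \approx -2451.9$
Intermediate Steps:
$k = \frac{2}{3}$ ($k = \frac{124}{186} = 124 \cdot \frac{1}{186} = \frac{2}{3} \approx 0.66667$)
$T{\left(L \right)} = - \frac{11}{4 L}$ ($T{\left(L \right)} = \frac{\left(-11\right) \frac{1}{L}}{4} = - \frac{11}{4 L}$)
$-2456 - T{\left(k \right)} = -2456 - - \frac{11}{4 \cdot \frac{2}{3}} = -2456 - \left(- \frac{11}{4}\right) \frac{3}{2} = -2456 - - \frac{33}{8} = -2456 + \frac{33}{8} = - \frac{19615}{8}$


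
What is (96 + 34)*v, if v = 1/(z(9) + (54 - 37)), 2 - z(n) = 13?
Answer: 65/3 ≈ 21.667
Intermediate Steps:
z(n) = -11 (z(n) = 2 - 1*13 = 2 - 13 = -11)
v = ⅙ (v = 1/(-11 + (54 - 37)) = 1/(-11 + 17) = 1/6 = ⅙ ≈ 0.16667)
(96 + 34)*v = (96 + 34)*(⅙) = 130*(⅙) = 65/3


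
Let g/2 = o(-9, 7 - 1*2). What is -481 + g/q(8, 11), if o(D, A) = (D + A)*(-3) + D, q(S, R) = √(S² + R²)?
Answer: -481 + 6*√185/185 ≈ -480.56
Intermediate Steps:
q(S, R) = √(R² + S²)
o(D, A) = -3*A - 2*D (o(D, A) = (A + D)*(-3) + D = (-3*A - 3*D) + D = -3*A - 2*D)
g = 6 (g = 2*(-3*(7 - 1*2) - 2*(-9)) = 2*(-3*(7 - 2) + 18) = 2*(-3*5 + 18) = 2*(-15 + 18) = 2*3 = 6)
-481 + g/q(8, 11) = -481 + 6/(√(11² + 8²)) = -481 + 6/(√(121 + 64)) = -481 + 6/(√185) = -481 + 6*(√185/185) = -481 + 6*√185/185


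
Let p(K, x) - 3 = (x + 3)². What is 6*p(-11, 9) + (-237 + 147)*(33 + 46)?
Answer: -6228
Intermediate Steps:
p(K, x) = 3 + (3 + x)² (p(K, x) = 3 + (x + 3)² = 3 + (3 + x)²)
6*p(-11, 9) + (-237 + 147)*(33 + 46) = 6*(3 + (3 + 9)²) + (-237 + 147)*(33 + 46) = 6*(3 + 12²) - 90*79 = 6*(3 + 144) - 7110 = 6*147 - 7110 = 882 - 7110 = -6228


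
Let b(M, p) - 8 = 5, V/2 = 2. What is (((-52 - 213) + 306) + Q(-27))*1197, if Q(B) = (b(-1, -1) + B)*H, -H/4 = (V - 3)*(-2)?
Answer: -84987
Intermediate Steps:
V = 4 (V = 2*2 = 4)
b(M, p) = 13 (b(M, p) = 8 + 5 = 13)
H = 8 (H = -4*(4 - 3)*(-2) = -4*(-2) = 8)
Q(B) = 104 + 8*B (Q(B) = (13 + B)*8 = 104 + 8*B)
(((-52 - 213) + 306) + Q(-27))*1197 = (((-52 - 213) + 306) + (104 + 8*(-27)))*1197 = ((-265 + 306) + (104 - 216))*1197 = (41 - 112)*1197 = -71*1197 = -84987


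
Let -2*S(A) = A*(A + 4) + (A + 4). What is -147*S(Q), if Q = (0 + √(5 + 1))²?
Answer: 5145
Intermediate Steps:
Q = 6 (Q = (0 + √6)² = (√6)² = 6)
S(A) = -2 - A/2 - A*(4 + A)/2 (S(A) = -(A*(A + 4) + (A + 4))/2 = -(A*(4 + A) + (4 + A))/2 = -(4 + A + A*(4 + A))/2 = -2 - A/2 - A*(4 + A)/2)
-147*S(Q) = -147*(-2 - 5/2*6 - ½*6²) = -147*(-2 - 15 - ½*36) = -147*(-2 - 15 - 18) = -147*(-35) = 5145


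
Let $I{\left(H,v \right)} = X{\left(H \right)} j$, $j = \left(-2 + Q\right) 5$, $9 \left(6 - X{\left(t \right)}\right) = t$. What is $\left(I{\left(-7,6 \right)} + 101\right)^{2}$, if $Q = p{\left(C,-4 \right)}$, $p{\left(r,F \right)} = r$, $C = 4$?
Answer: $\frac{2307361}{81} \approx 28486.0$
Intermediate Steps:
$X{\left(t \right)} = 6 - \frac{t}{9}$
$Q = 4$
$j = 10$ ($j = \left(-2 + 4\right) 5 = 2 \cdot 5 = 10$)
$I{\left(H,v \right)} = 60 - \frac{10 H}{9}$ ($I{\left(H,v \right)} = \left(6 - \frac{H}{9}\right) 10 = 60 - \frac{10 H}{9}$)
$\left(I{\left(-7,6 \right)} + 101\right)^{2} = \left(\left(60 - - \frac{70}{9}\right) + 101\right)^{2} = \left(\left(60 + \frac{70}{9}\right) + 101\right)^{2} = \left(\frac{610}{9} + 101\right)^{2} = \left(\frac{1519}{9}\right)^{2} = \frac{2307361}{81}$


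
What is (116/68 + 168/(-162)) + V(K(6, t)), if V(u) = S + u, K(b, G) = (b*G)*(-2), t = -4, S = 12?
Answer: 27847/459 ≈ 60.669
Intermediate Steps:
K(b, G) = -2*G*b (K(b, G) = (G*b)*(-2) = -2*G*b)
V(u) = 12 + u
(116/68 + 168/(-162)) + V(K(6, t)) = (116/68 + 168/(-162)) + (12 - 2*(-4)*6) = (116*(1/68) + 168*(-1/162)) + (12 + 48) = (29/17 - 28/27) + 60 = 307/459 + 60 = 27847/459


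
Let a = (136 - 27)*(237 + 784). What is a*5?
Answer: 556445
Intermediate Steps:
a = 111289 (a = 109*1021 = 111289)
a*5 = 111289*5 = 556445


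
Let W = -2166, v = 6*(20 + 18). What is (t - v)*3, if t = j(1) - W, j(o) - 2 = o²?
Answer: 5823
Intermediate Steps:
v = 228 (v = 6*38 = 228)
j(o) = 2 + o²
t = 2169 (t = (2 + 1²) - 1*(-2166) = (2 + 1) + 2166 = 3 + 2166 = 2169)
(t - v)*3 = (2169 - 1*228)*3 = (2169 - 228)*3 = 1941*3 = 5823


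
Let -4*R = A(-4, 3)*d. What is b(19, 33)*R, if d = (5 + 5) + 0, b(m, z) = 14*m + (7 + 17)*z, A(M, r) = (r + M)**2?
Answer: -2645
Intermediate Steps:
A(M, r) = (M + r)**2
b(m, z) = 14*m + 24*z
d = 10 (d = 10 + 0 = 10)
R = -5/2 (R = -(-4 + 3)**2*10/4 = -(-1)**2*10/4 = -10/4 = -1/4*10 = -5/2 ≈ -2.5000)
b(19, 33)*R = (14*19 + 24*33)*(-5/2) = (266 + 792)*(-5/2) = 1058*(-5/2) = -2645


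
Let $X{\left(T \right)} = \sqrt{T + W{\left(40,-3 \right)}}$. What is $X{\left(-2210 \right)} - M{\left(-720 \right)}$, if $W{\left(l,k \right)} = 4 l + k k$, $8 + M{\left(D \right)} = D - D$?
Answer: $8 + i \sqrt{2041} \approx 8.0 + 45.177 i$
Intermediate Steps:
$M{\left(D \right)} = -8$ ($M{\left(D \right)} = -8 + \left(D - D\right) = -8 + 0 = -8$)
$W{\left(l,k \right)} = k^{2} + 4 l$ ($W{\left(l,k \right)} = 4 l + k^{2} = k^{2} + 4 l$)
$X{\left(T \right)} = \sqrt{169 + T}$ ($X{\left(T \right)} = \sqrt{T + \left(\left(-3\right)^{2} + 4 \cdot 40\right)} = \sqrt{T + \left(9 + 160\right)} = \sqrt{T + 169} = \sqrt{169 + T}$)
$X{\left(-2210 \right)} - M{\left(-720 \right)} = \sqrt{169 - 2210} - -8 = \sqrt{-2041} + 8 = i \sqrt{2041} + 8 = 8 + i \sqrt{2041}$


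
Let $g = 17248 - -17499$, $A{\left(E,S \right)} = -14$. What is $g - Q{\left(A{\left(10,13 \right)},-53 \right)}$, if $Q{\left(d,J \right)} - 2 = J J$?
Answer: $31936$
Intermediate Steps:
$Q{\left(d,J \right)} = 2 + J^{2}$ ($Q{\left(d,J \right)} = 2 + J J = 2 + J^{2}$)
$g = 34747$ ($g = 17248 + 17499 = 34747$)
$g - Q{\left(A{\left(10,13 \right)},-53 \right)} = 34747 - \left(2 + \left(-53\right)^{2}\right) = 34747 - \left(2 + 2809\right) = 34747 - 2811 = 31936$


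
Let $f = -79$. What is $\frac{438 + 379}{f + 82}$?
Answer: $\frac{817}{3} \approx 272.33$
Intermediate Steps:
$\frac{438 + 379}{f + 82} = \frac{438 + 379}{-79 + 82} = \frac{817}{3}$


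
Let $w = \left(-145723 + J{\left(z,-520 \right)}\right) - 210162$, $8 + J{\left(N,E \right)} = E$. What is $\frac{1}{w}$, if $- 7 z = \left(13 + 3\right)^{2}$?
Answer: $- \frac{1}{356413} \approx -2.8057 \cdot 10^{-6}$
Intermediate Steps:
$z = - \frac{256}{7}$ ($z = - \frac{\left(13 + 3\right)^{2}}{7} = - \frac{16^{2}}{7} = \left(- \frac{1}{7}\right) 256 = - \frac{256}{7} \approx -36.571$)
$J{\left(N,E \right)} = -8 + E$
$w = -356413$ ($w = \left(-145723 - 528\right) - 210162 = -146251 - 210162 = -356413$)
$\frac{1}{w} = \frac{1}{-356413} = - \frac{1}{356413}$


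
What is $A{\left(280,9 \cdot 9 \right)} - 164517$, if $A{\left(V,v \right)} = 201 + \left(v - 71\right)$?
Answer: $-164306$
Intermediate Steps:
$A{\left(V,v \right)} = 130 + v$ ($A{\left(V,v \right)} = 201 + \left(-71 + v\right) = 130 + v$)
$A{\left(280,9 \cdot 9 \right)} - 164517 = \left(130 + 9 \cdot 9\right) - 164517 = \left(130 + 81\right) - 164517 = 211 - 164517 = -164306$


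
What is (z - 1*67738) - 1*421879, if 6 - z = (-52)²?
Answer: -492315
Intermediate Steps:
z = -2698 (z = 6 - 1*(-52)² = 6 - 1*2704 = 6 - 2704 = -2698)
(z - 1*67738) - 1*421879 = (-2698 - 1*67738) - 1*421879 = (-2698 - 67738) - 421879 = -70436 - 421879 = -492315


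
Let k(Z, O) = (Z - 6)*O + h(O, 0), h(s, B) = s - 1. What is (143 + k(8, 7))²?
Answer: 26569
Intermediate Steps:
h(s, B) = -1 + s
k(Z, O) = -1 + O + O*(-6 + Z) (k(Z, O) = (Z - 6)*O + (-1 + O) = (-6 + Z)*O + (-1 + O) = O*(-6 + Z) + (-1 + O) = -1 + O + O*(-6 + Z))
(143 + k(8, 7))² = (143 + (-1 - 5*7 + 7*8))² = (143 + (-1 - 35 + 56))² = (143 + 20)² = 163² = 26569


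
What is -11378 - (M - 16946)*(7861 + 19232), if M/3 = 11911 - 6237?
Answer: -2070446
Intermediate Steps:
M = 17022 (M = 3*(11911 - 6237) = 3*5674 = 17022)
-11378 - (M - 16946)*(7861 + 19232) = -11378 - (17022 - 16946)*(7861 + 19232) = -11378 - 76*27093 = -11378 - 1*2059068 = -11378 - 2059068 = -2070446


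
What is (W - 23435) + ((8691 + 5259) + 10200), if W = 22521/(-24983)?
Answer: 17840324/24983 ≈ 714.10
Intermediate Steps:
W = -22521/24983 (W = 22521*(-1/24983) = -22521/24983 ≈ -0.90145)
(W - 23435) + ((8691 + 5259) + 10200) = (-22521/24983 - 23435) + ((8691 + 5259) + 10200) = -585499126/24983 + (13950 + 10200) = -585499126/24983 + 24150 = 17840324/24983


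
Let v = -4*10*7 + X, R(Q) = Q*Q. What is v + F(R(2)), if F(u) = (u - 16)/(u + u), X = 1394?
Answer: 2225/2 ≈ 1112.5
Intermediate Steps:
R(Q) = Q²
v = 1114 (v = -4*10*7 + 1394 = -40*7 + 1394 = -280 + 1394 = 1114)
F(u) = (-16 + u)/(2*u) (F(u) = (-16 + u)/((2*u)) = (-16 + u)*(1/(2*u)) = (-16 + u)/(2*u))
v + F(R(2)) = 1114 + (-16 + 2²)/(2*(2²)) = 1114 + (½)*(-16 + 4)/4 = 1114 + (½)*(¼)*(-12) = 1114 - 3/2 = 2225/2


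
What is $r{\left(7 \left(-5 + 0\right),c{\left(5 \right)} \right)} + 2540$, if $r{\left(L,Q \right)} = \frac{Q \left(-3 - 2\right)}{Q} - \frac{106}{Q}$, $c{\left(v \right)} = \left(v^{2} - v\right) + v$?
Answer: $\frac{63269}{25} \approx 2530.8$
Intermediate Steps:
$c{\left(v \right)} = v^{2}$
$r{\left(L,Q \right)} = -5 - \frac{106}{Q}$ ($r{\left(L,Q \right)} = \frac{Q \left(-5\right)}{Q} - \frac{106}{Q} = \frac{\left(-5\right) Q}{Q} - \frac{106}{Q} = -5 - \frac{106}{Q}$)
$r{\left(7 \left(-5 + 0\right),c{\left(5 \right)} \right)} + 2540 = \left(-5 - \frac{106}{5^{2}}\right) + 2540 = \left(-5 - \frac{106}{25}\right) + 2540 = - \frac{231}{25} + 2540 = \frac{63269}{25}$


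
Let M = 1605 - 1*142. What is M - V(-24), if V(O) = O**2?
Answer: 887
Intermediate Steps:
M = 1463 (M = 1605 - 142 = 1463)
M - V(-24) = 1463 - 1*(-24)**2 = 1463 - 1*576 = 1463 - 576 = 887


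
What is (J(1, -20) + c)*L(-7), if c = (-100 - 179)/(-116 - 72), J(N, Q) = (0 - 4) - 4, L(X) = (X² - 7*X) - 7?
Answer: -111475/188 ≈ -592.95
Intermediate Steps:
L(X) = -7 + X² - 7*X
J(N, Q) = -8 (J(N, Q) = -4 - 4 = -8)
c = 279/188 (c = -279/(-188) = -279*(-1/188) = 279/188 ≈ 1.4840)
(J(1, -20) + c)*L(-7) = (-8 + 279/188)*(-7 + (-7)² - 7*(-7)) = -1225*(-7 + 49 + 49)/188 = -1225/188*91 = -111475/188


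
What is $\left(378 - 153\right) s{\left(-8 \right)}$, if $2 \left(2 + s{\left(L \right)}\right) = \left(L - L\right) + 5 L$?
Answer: $-4950$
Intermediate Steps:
$s{\left(L \right)} = -2 + \frac{5 L}{2}$ ($s{\left(L \right)} = -2 + \frac{\left(L - L\right) + 5 L}{2} = -2 + \frac{0 + 5 L}{2} = -2 + \frac{5 L}{2}$)
$\left(378 - 153\right) s{\left(-8 \right)} = \left(378 - 153\right) \left(-2 + \frac{5}{2} \left(-8\right)\right) = 225 \left(-2 - 20\right) = 225 \left(-22\right) = -4950$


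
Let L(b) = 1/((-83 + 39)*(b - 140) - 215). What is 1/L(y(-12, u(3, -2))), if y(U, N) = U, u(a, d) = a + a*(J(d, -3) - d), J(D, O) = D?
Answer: 6473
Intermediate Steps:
u(a, d) = a (u(a, d) = a + a*(d - d) = a + a*0 = a + 0 = a)
L(b) = 1/(5945 - 44*b) (L(b) = 1/(-44*(-140 + b) - 215) = 1/((6160 - 44*b) - 215) = 1/(5945 - 44*b))
1/L(y(-12, u(3, -2))) = 1/(-1/(-5945 + 44*(-12))) = 1/(-1/(-5945 - 528)) = 1/(-1/(-6473)) = 1/(-1*(-1/6473)) = 1/(1/6473) = 6473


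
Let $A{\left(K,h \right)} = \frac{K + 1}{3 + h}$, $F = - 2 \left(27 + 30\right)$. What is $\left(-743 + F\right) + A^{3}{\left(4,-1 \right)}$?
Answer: $- \frac{6731}{8} \approx -841.38$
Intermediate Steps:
$F = -114$ ($F = \left(-2\right) 57 = -114$)
$A{\left(K,h \right)} = \frac{1 + K}{3 + h}$
$\left(-743 + F\right) + A^{3}{\left(4,-1 \right)} = \left(-743 - 114\right) + \left(\frac{1 + 4}{3 - 1}\right)^{3} = -857 + \left(\frac{1}{2} \cdot 5\right)^{3} = -857 + \left(\frac{5}{2}\right)^{3} = -857 + \frac{125}{8} = - \frac{6731}{8}$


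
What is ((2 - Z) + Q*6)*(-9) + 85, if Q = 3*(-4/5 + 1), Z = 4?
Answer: 353/5 ≈ 70.600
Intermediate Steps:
Q = ⅗ (Q = 3*(-4*⅕ + 1) = 3*(-⅘ + 1) = 3*(⅕) = ⅗ ≈ 0.60000)
((2 - Z) + Q*6)*(-9) + 85 = ((2 - 1*4) + (⅗)*6)*(-9) + 85 = ((2 - 4) + 18/5)*(-9) + 85 = (-2 + 18/5)*(-9) + 85 = (8/5)*(-9) + 85 = -72/5 + 85 = 353/5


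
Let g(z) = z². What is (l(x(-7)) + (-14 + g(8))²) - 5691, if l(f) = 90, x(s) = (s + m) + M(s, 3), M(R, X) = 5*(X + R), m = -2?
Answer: -3101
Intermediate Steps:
M(R, X) = 5*R + 5*X (M(R, X) = 5*(R + X) = 5*R + 5*X)
x(s) = 13 + 6*s (x(s) = (s - 2) + (5*s + 5*3) = (-2 + s) + (5*s + 15) = (-2 + s) + (15 + 5*s) = 13 + 6*s)
(l(x(-7)) + (-14 + g(8))²) - 5691 = (90 + (-14 + 8²)²) - 5691 = (90 + (-14 + 64)²) - 5691 = (90 + 50²) - 5691 = (90 + 2500) - 5691 = 2590 - 5691 = -3101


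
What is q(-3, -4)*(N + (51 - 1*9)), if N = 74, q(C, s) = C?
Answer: -348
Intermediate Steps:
q(-3, -4)*(N + (51 - 1*9)) = -3*(74 + (51 - 1*9)) = -3*(74 + (51 - 9)) = -3*(74 + 42) = -3*116 = -348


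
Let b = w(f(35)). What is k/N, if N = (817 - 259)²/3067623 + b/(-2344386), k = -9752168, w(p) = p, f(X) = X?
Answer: -7792732514479454256/81094448411 ≈ -9.6094e+7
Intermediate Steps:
b = 35
N = 81094448411/799076934942 (N = (817 - 259)²/3067623 + 35/(-2344386) = 558²*(1/3067623) + 35*(-1/2344386) = 311364*(1/3067623) - 35/2344386 = 34596/340847 - 35/2344386 = 81094448411/799076934942 ≈ 0.10149)
k/N = -9752168/81094448411/799076934942 = -9752168*799076934942/81094448411 = -7792732514479454256/81094448411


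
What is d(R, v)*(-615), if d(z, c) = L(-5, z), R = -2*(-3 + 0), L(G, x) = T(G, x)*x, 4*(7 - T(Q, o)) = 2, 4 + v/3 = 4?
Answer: -23985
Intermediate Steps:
v = 0 (v = -12 + 3*4 = -12 + 12 = 0)
T(Q, o) = 13/2 (T(Q, o) = 7 - ¼*2 = 7 - ½ = 13/2)
L(G, x) = 13*x/2
R = 6 (R = -2*(-3) = 6)
d(z, c) = 13*z/2
d(R, v)*(-615) = ((13/2)*6)*(-615) = 39*(-615) = -23985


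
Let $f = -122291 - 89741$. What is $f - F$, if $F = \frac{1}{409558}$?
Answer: $- \frac{86839401857}{409558} \approx -2.1203 \cdot 10^{5}$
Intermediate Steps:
$F = \frac{1}{409558} \approx 2.4417 \cdot 10^{-6}$
$f = -212032$
$f - F = -212032 - \frac{1}{409558} = - \frac{86839401857}{409558}$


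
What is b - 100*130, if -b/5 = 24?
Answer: -13120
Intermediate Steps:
b = -120 (b = -5*24 = -120)
b - 100*130 = -120 - 100*130 = -120 - 13000 = -13120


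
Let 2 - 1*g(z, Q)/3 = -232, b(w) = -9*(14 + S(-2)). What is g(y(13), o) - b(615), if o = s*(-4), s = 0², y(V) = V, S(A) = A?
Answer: 810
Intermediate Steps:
s = 0
b(w) = -108 (b(w) = -9*(14 - 2) = -9*12 = -108)
o = 0 (o = 0*(-4) = 0)
g(z, Q) = 702 (g(z, Q) = 6 - 3*(-232) = 6 + 696 = 702)
g(y(13), o) - b(615) = 702 - 1*(-108) = 702 + 108 = 810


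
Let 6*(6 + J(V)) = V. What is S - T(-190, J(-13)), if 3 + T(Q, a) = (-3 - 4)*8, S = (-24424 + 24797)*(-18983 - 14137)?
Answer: -12353701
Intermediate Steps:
J(V) = -6 + V/6
S = -12353760 (S = 373*(-33120) = -12353760)
T(Q, a) = -59 (T(Q, a) = -3 + (-3 - 4)*8 = -3 - 7*8 = -3 - 56 = -59)
S - T(-190, J(-13)) = -12353760 - 1*(-59) = -12353760 + 59 = -12353701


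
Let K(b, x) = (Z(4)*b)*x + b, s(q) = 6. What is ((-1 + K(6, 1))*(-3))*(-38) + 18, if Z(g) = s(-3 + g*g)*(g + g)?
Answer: 33420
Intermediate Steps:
Z(g) = 12*g (Z(g) = 6*(g + g) = 6*(2*g) = 12*g)
K(b, x) = b + 48*b*x (K(b, x) = ((12*4)*b)*x + b = (48*b)*x + b = 48*b*x + b = b + 48*b*x)
((-1 + K(6, 1))*(-3))*(-38) + 18 = ((-1 + 6*(1 + 48*1))*(-3))*(-38) + 18 = ((-1 + 6*(1 + 48))*(-3))*(-38) + 18 = ((-1 + 6*49)*(-3))*(-38) + 18 = ((-1 + 294)*(-3))*(-38) + 18 = (293*(-3))*(-38) + 18 = -879*(-38) + 18 = 33402 + 18 = 33420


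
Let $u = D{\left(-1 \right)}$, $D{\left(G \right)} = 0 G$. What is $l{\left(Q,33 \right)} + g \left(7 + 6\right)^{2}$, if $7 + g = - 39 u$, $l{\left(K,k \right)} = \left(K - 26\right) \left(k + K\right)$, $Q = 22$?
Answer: $-1403$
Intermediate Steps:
$D{\left(G \right)} = 0$
$u = 0$
$l{\left(K,k \right)} = \left(-26 + K\right) \left(K + k\right)$
$g = -7$ ($g = -7 - 0 = -7 + 0 = -7$)
$l{\left(Q,33 \right)} + g \left(7 + 6\right)^{2} = \left(22^{2} - 572 - 858 + 22 \cdot 33\right) - 7 \left(7 + 6\right)^{2} = \left(484 - 572 - 858 + 726\right) - 7 \cdot 13^{2} = -220 - 1183 = -1403$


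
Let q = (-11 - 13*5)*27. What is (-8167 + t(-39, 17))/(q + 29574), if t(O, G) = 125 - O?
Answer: -8003/27522 ≈ -0.29079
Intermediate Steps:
q = -2052 (q = (-11 - 65)*27 = -76*27 = -2052)
(-8167 + t(-39, 17))/(q + 29574) = (-8167 + (125 - 1*(-39)))/(-2052 + 29574) = (-8167 + (125 + 39))/27522 = (-8167 + 164)*(1/27522) = -8003*1/27522 = -8003/27522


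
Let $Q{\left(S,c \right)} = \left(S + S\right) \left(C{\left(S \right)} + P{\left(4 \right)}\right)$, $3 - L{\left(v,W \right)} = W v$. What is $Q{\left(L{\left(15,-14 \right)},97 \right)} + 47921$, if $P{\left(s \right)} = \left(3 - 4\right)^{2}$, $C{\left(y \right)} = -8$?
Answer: $44939$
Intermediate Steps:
$L{\left(v,W \right)} = 3 - W v$
$P{\left(s \right)} = 1$ ($P{\left(s \right)} = \left(-1\right)^{2} = 1$)
$Q{\left(S,c \right)} = - 14 S$ ($Q{\left(S,c \right)} = \left(S + S\right) \left(-8 + 1\right) = 2 S \left(-7\right) = - 14 S$)
$Q{\left(L{\left(15,-14 \right)},97 \right)} + 47921 = - 14 \left(3 - \left(-14\right) 15\right) + 47921 = - 14 \left(3 + 210\right) + 47921 = \left(-14\right) 213 + 47921 = -2982 + 47921 = 44939$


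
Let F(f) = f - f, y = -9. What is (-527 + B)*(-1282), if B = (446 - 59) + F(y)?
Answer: 179480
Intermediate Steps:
F(f) = 0
B = 387 (B = (446 - 59) + 0 = 387 + 0 = 387)
(-527 + B)*(-1282) = (-527 + 387)*(-1282) = -140*(-1282) = 179480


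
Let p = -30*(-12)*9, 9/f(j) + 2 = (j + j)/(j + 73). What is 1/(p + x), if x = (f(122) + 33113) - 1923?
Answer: 146/5025025 ≈ 2.9055e-5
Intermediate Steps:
f(j) = 9/(-2 + 2*j/(73 + j)) (f(j) = 9/(-2 + (j + j)/(j + 73)) = 9/(-2 + (2*j)/(73 + j)) = 9/(-2 + 2*j/(73 + j)))
x = 4551985/146 (x = ((-9/2 - 9/146*122) + 33113) - 1923 = ((-9/2 - 549/73) + 33113) - 1923 = (-1755/146 + 33113) - 1923 = 4832743/146 - 1923 = 4551985/146 ≈ 31178.)
p = 3240 (p = 360*9 = 3240)
1/(p + x) = 1/(3240 + 4551985/146) = 1/(5025025/146) = 146/5025025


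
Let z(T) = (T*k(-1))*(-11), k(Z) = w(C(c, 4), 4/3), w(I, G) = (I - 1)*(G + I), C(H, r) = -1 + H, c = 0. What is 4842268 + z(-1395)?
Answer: 4832038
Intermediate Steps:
w(I, G) = (-1 + I)*(G + I)
k(Z) = -⅔ (k(Z) = (-1 + 0)² - 4/3 - (-1 + 0) + (4/3)*(-1 + 0) = (-1)² - 4/3 - 1*(-1) + (4*(⅓))*(-1) = 1 - 1*4/3 + 1 + (4/3)*(-1) = 1 - 4/3 + 1 - 4/3 = -⅔)
z(T) = 22*T/3 (z(T) = (T*(-⅔))*(-11) = -2*T/3*(-11) = 22*T/3)
4842268 + z(-1395) = 4842268 + (22/3)*(-1395) = 4842268 - 10230 = 4832038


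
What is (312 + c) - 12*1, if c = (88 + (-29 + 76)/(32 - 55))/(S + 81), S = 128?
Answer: 1444077/4807 ≈ 300.41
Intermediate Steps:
c = 1977/4807 (c = (88 + (-29 + 76)/(32 - 55))/(128 + 81) = (88 + 47/(-23))/209 = (88 + 47*(-1/23))*(1/209) = (88 - 47/23)*(1/209) = (1977/23)*(1/209) = 1977/4807 ≈ 0.41128)
(312 + c) - 12*1 = (312 + 1977/4807) - 12*1 = 1501761/4807 - 12 = 1444077/4807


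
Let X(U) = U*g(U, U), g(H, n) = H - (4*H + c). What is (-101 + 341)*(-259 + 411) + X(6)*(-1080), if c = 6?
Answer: 192000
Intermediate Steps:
g(H, n) = -6 - 3*H (g(H, n) = H - (4*H + 6) = H - (6 + 4*H) = H + (-6 - 4*H) = -6 - 3*H)
X(U) = U*(-6 - 3*U)
(-101 + 341)*(-259 + 411) + X(6)*(-1080) = (-101 + 341)*(-259 + 411) - 3*6*(2 + 6)*(-1080) = 240*152 - 3*6*8*(-1080) = 36480 - 144*(-1080) = 36480 + 155520 = 192000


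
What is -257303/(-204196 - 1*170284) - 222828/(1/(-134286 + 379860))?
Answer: -20491831429841257/374480 ≈ -5.4721e+10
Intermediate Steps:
-257303/(-204196 - 1*170284) - 222828/(1/(-134286 + 379860)) = -257303/(-204196 - 170284) - 222828/(1/245574) = -257303/(-374480) - 222828/1/245574 = -257303*(-1/374480) - 222828*245574 = 257303/374480 - 54720763272 = -20491831429841257/374480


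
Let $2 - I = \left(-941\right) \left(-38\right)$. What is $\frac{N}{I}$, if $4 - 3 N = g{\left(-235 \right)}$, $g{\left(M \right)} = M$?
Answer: $- \frac{239}{107268} \approx -0.0022281$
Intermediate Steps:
$I = -35756$ ($I = 2 - \left(-941\right) \left(-38\right) = 2 - 35758 = -35756$)
$N = \frac{239}{3}$ ($N = \frac{4}{3} - - \frac{235}{3} = \frac{4}{3} + \frac{235}{3} = \frac{239}{3} \approx 79.667$)
$\frac{N}{I} = \frac{239}{3 \left(-35756\right)} = \frac{239}{3} \left(- \frac{1}{35756}\right) = - \frac{239}{107268}$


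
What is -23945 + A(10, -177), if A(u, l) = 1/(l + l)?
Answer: -8476531/354 ≈ -23945.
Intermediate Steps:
A(u, l) = 1/(2*l)
-23945 + A(10, -177) = -23945 + (1/2)/(-177) = -23945 + (1/2)*(-1/177) = -23945 - 1/354 = -8476531/354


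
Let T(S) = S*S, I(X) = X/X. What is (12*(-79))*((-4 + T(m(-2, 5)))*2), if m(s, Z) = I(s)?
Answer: 5688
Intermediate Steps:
I(X) = 1
m(s, Z) = 1
T(S) = S²
(12*(-79))*((-4 + T(m(-2, 5)))*2) = (12*(-79))*((-4 + 1²)*2) = -948*(-4 + 1)*2 = -(-2844)*2 = -948*(-6) = 5688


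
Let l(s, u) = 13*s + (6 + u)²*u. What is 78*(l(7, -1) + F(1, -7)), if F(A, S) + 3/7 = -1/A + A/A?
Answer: 35802/7 ≈ 5114.6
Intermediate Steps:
l(s, u) = 13*s + u*(6 + u)²
F(A, S) = 4/7 - 1/A (F(A, S) = -3/7 + (-1/A + A/A) = -3/7 + (-1/A + 1) = -3/7 + (1 - 1/A) = 4/7 - 1/A)
78*(l(7, -1) + F(1, -7)) = 78*((13*7 - (6 - 1)²) + (4/7 - 1/1)) = 78*((91 - 1*5²) + (4/7 - 1*1)) = 78*((91 - 1*25) + (4/7 - 1)) = 78*((91 - 25) - 3/7) = 78*(66 - 3/7) = 78*(459/7) = 35802/7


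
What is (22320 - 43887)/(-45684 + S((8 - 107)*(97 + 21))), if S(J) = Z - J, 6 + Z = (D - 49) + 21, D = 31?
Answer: 7189/11335 ≈ 0.63423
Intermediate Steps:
Z = -3 (Z = -6 + ((31 - 49) + 21) = -6 + (-18 + 21) = -6 + 3 = -3)
S(J) = -3 - J
(22320 - 43887)/(-45684 + S((8 - 107)*(97 + 21))) = (22320 - 43887)/(-45684 + (-3 - (8 - 107)*(97 + 21))) = -21567/(-45684 + (-3 - (-99)*118)) = -21567/(-45684 + (-3 - 1*(-11682))) = -21567/(-45684 + (-3 + 11682)) = -21567/(-45684 + 11679) = -21567/(-34005) = -21567*(-1/34005) = 7189/11335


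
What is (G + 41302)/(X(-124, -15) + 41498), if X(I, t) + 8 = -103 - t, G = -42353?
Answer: -1051/41402 ≈ -0.025385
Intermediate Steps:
X(I, t) = -111 - t (X(I, t) = -8 + (-103 - t) = -111 - t)
(G + 41302)/(X(-124, -15) + 41498) = (-42353 + 41302)/((-111 - 1*(-15)) + 41498) = -1051/((-111 + 15) + 41498) = -1051/(-96 + 41498) = -1051/41402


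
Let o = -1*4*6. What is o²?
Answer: 576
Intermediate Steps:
o = -24 (o = -4*6 = -24)
o² = (-24)² = 576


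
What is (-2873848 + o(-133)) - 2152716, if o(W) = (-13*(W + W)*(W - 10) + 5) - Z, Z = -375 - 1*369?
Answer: -5520309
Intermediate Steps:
Z = -744 (Z = -375 - 369 = -744)
o(W) = 749 - 26*W*(-10 + W) (o(W) = (-13*(W + W)*(W - 10) + 5) - 1*(-744) = (-13*2*W*(-10 + W) + 5) + 744 = (-26*W*(-10 + W) + 5) + 744 = (5 - 26*W*(-10 + W)) + 744 = 749 - 26*W*(-10 + W))
(-2873848 + o(-133)) - 2152716 = (-2873848 + (749 - 26*(-133)**2 + 260*(-133))) - 2152716 = (-2873848 + (749 - 26*17689 - 34580)) - 2152716 = (-2873848 + (749 - 459914 - 34580)) - 2152716 = (-2873848 - 493745) - 2152716 = -3367593 - 2152716 = -5520309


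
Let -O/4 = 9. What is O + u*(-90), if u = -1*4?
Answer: 324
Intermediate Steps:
O = -36 (O = -4*9 = -36)
u = -4
O + u*(-90) = -36 - 4*(-90) = -36 + 360 = 324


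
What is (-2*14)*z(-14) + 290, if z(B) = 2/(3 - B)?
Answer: 4874/17 ≈ 286.71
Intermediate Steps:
(-2*14)*z(-14) + 290 = (-2*14)*(-2/(-3 - 14)) + 290 = -(-56)/(-17) + 290 = -(-56)*(-1)/17 + 290 = -28*2/17 + 290 = -56/17 + 290 = 4874/17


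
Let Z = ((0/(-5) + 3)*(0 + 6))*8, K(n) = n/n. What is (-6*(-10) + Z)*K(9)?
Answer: 204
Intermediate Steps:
K(n) = 1
Z = 144 (Z = ((0*(-⅕) + 3)*6)*8 = ((0 + 3)*6)*8 = (3*6)*8 = 18*8 = 144)
(-6*(-10) + Z)*K(9) = (-6*(-10) + 144)*1 = (60 + 144)*1 = 204*1 = 204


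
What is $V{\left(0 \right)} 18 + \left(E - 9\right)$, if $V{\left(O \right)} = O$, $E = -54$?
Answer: $-63$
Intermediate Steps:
$V{\left(0 \right)} 18 + \left(E - 9\right) = 0 \cdot 18 - 63 = 0 - 63 = -63$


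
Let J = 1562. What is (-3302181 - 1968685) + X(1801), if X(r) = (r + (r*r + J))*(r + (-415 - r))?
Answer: -1352760926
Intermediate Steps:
X(r) = -648230 - 415*r - 415*r**2 (X(r) = (r + (r*r + 1562))*(r + (-415 - r)) = (r + (r**2 + 1562))*(-415) = (r + (1562 + r**2))*(-415) = (1562 + r + r**2)*(-415) = -648230 - 415*r - 415*r**2)
(-3302181 - 1968685) + X(1801) = (-3302181 - 1968685) + (-648230 - 415*1801 - 415*1801**2) = -5270866 + (-648230 - 747415 - 415*3243601) = -5270866 + (-648230 - 747415 - 1346094415) = -5270866 - 1347490060 = -1352760926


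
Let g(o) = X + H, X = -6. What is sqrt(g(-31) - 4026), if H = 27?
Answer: 3*I*sqrt(445) ≈ 63.285*I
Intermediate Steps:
g(o) = 21 (g(o) = -6 + 27 = 21)
sqrt(g(-31) - 4026) = sqrt(21 - 4026) = sqrt(-4005) = 3*I*sqrt(445)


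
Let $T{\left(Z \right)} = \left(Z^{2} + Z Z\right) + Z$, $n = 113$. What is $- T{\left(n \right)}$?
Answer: $-25651$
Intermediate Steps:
$T{\left(Z \right)} = Z + 2 Z^{2}$ ($T{\left(Z \right)} = \left(Z^{2} + Z^{2}\right) + Z = 2 Z^{2} + Z = Z + 2 Z^{2}$)
$- T{\left(n \right)} = - 113 \left(1 + 2 \cdot 113\right) = - 113 \left(1 + 226\right) = - 113 \cdot 227 = \left(-1\right) 25651 = -25651$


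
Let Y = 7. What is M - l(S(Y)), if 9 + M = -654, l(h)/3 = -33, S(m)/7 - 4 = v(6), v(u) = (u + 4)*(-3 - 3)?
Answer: -564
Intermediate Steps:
v(u) = -24 - 6*u (v(u) = (4 + u)*(-6) = -24 - 6*u)
S(m) = -392 (S(m) = 28 + 7*(-24 - 6*6) = 28 + 7*(-24 - 36) = 28 + 7*(-60) = 28 - 420 = -392)
l(h) = -99 (l(h) = 3*(-33) = -99)
M = -663 (M = -9 - 654 = -663)
M - l(S(Y)) = -663 - 1*(-99) = -663 + 99 = -564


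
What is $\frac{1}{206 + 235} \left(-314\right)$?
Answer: $- \frac{314}{441} \approx -0.71202$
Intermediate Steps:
$\frac{1}{206 + 235} \left(-314\right) = \frac{1}{441} \left(-314\right) = - \frac{314}{441}$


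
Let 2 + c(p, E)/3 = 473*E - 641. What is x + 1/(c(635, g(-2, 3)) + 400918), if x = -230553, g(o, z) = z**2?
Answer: -94932503279/411760 ≈ -2.3055e+5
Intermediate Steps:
c(p, E) = -1929 + 1419*E (c(p, E) = -6 + 3*(473*E - 641) = -6 + 3*(-641 + 473*E) = -6 + (-1923 + 1419*E) = -1929 + 1419*E)
x + 1/(c(635, g(-2, 3)) + 400918) = -230553 + 1/((-1929 + 1419*3**2) + 400918) = -230553 + 1/((-1929 + 1419*9) + 400918) = -230553 + 1/((-1929 + 12771) + 400918) = -230553 + 1/(10842 + 400918) = -230553 + 1/411760 = -94932503279/411760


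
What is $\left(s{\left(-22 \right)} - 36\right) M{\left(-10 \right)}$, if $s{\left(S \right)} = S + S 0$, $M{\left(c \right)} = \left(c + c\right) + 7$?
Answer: $754$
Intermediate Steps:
$M{\left(c \right)} = 7 + 2 c$ ($M{\left(c \right)} = 2 c + 7 = 7 + 2 c$)
$s{\left(S \right)} = S$ ($s{\left(S \right)} = S + 0 = S$)
$\left(s{\left(-22 \right)} - 36\right) M{\left(-10 \right)} = \left(-22 - 36\right) \left(7 + 2 \left(-10\right)\right) = - 58 \left(7 - 20\right) = \left(-58\right) \left(-13\right) = 754$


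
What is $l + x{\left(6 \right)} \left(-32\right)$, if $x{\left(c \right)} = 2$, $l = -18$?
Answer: $-82$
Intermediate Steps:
$l + x{\left(6 \right)} \left(-32\right) = -18 + 2 \left(-32\right) = -18 - 64 = -82$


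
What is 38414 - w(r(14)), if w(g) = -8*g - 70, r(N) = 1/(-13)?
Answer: 500284/13 ≈ 38483.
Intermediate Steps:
r(N) = -1/13
w(g) = -70 - 8*g
38414 - w(r(14)) = 38414 - (-70 - 8*(-1/13)) = 38414 - (-70 + 8/13) = 38414 - 1*(-902/13) = 38414 + 902/13 = 500284/13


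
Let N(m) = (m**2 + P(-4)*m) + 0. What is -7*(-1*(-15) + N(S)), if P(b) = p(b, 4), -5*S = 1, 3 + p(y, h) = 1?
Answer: -2702/25 ≈ -108.08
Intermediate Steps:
p(y, h) = -2 (p(y, h) = -3 + 1 = -2)
S = -1/5 (S = -1/5*1 = -1/5 ≈ -0.20000)
P(b) = -2
N(m) = m**2 - 2*m (N(m) = (m**2 - 2*m) + 0 = m**2 - 2*m)
-7*(-1*(-15) + N(S)) = -7*(-1*(-15) - (-2 - 1/5)/5) = -7*(15 - 1/5*(-11/5)) = -7*(15 + 11/25) = -7*386/25 = -2702/25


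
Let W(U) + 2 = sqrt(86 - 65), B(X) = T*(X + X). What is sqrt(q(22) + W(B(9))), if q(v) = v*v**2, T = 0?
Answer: sqrt(10646 + sqrt(21)) ≈ 103.20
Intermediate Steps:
q(v) = v**3
B(X) = 0 (B(X) = 0*(X + X) = 0*(2*X) = 0)
W(U) = -2 + sqrt(21) (W(U) = -2 + sqrt(86 - 65) = -2 + sqrt(21))
sqrt(q(22) + W(B(9))) = sqrt(22**3 + (-2 + sqrt(21))) = sqrt(10648 + (-2 + sqrt(21))) = sqrt(10646 + sqrt(21))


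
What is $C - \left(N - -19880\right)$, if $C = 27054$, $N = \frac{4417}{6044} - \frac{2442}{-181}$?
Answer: $\frac{7832538811}{1093964} \approx 7159.8$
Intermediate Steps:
$N = \frac{15558925}{1093964}$ ($N = 4417 \cdot \frac{1}{6044} - - \frac{2442}{181} = \frac{4417}{6044} + \frac{2442}{181} = \frac{15558925}{1093964} \approx 14.223$)
$C - \left(N - -19880\right) = 27054 - \left(\frac{15558925}{1093964} - -19880\right) = 27054 - \left(\frac{15558925}{1093964} + 19880\right) = 27054 - \frac{21763563245}{1093964} = \frac{7832538811}{1093964}$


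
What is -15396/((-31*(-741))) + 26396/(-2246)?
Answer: -106820322/8598811 ≈ -12.423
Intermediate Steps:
-15396/((-31*(-741))) + 26396/(-2246) = -15396/22971 + 26396*(-1/2246) = -15396*1/22971 - 13198/1123 = -5132/7657 - 13198/1123 = -106820322/8598811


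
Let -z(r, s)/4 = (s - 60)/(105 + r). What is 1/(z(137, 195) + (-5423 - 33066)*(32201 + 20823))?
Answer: -121/246941729326 ≈ -4.8999e-10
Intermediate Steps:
z(r, s) = -4*(-60 + s)/(105 + r) (z(r, s) = -4*(s - 60)/(105 + r) = -4*(-60 + s)/(105 + r))
1/(z(137, 195) + (-5423 - 33066)*(32201 + 20823)) = 1/(4*(60 - 1*195)/(105 + 137) + (-5423 - 33066)*(32201 + 20823)) = 1/(4*(60 - 195)/242 - 38489*53024) = 1/(4*(1/242)*(-135) - 2040840736) = 1/(-270/121 - 2040840736) = 1/(-246941729326/121) = -121/246941729326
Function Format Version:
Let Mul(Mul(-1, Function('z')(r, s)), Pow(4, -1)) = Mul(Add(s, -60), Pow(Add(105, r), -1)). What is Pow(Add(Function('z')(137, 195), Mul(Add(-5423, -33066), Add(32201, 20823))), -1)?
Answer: Rational(-121, 246941729326) ≈ -4.8999e-10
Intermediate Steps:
Function('z')(r, s) = Mul(-4, Pow(Add(105, r), -1), Add(-60, s)) (Function('z')(r, s) = Mul(-4, Mul(Add(s, -60), Pow(Add(105, r), -1))) = Mul(-4, Mul(Add(-60, s), Pow(Add(105, r), -1))) = Mul(-4, Mul(Pow(Add(105, r), -1), Add(-60, s))) = Mul(-4, Pow(Add(105, r), -1), Add(-60, s)))
Pow(Add(Function('z')(137, 195), Mul(Add(-5423, -33066), Add(32201, 20823))), -1) = Pow(Add(Mul(4, Pow(Add(105, 137), -1), Add(60, Mul(-1, 195))), Mul(Add(-5423, -33066), Add(32201, 20823))), -1) = Pow(Add(Mul(4, Pow(242, -1), Add(60, -195)), Mul(-38489, 53024)), -1) = Pow(Add(Mul(4, Rational(1, 242), -135), -2040840736), -1) = Pow(Add(Rational(-270, 121), -2040840736), -1) = Pow(Rational(-246941729326, 121), -1) = Rational(-121, 246941729326)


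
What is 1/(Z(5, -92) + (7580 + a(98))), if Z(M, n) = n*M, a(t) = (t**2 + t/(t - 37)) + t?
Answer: 61/1026240 ≈ 5.9440e-5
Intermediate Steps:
a(t) = t + t**2 + t/(-37 + t) (a(t) = (t**2 + t/(-37 + t)) + t = t + t**2 + t/(-37 + t))
Z(M, n) = M*n
1/(Z(5, -92) + (7580 + a(98))) = 1/(5*(-92) + (7580 + 98*(-36 + 98**2 - 36*98)/(-37 + 98))) = 1/(-460 + (7580 + 98*(-36 + 9604 - 3528)/61)) = 1/(-460 + (7580 + 98*(1/61)*6040)) = 1/(-460 + (7580 + 591920/61)) = 1/(-460 + 1054300/61) = 1/(1026240/61) = 61/1026240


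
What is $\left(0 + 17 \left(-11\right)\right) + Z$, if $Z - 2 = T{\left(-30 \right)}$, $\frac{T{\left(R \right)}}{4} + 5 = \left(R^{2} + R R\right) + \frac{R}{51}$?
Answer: $\frac{118875}{17} \approx 6992.6$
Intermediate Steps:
$T{\left(R \right)} = -20 + 8 R^{2} + \frac{4 R}{51}$ ($T{\left(R \right)} = -20 + 4 \left(\left(R^{2} + R R\right) + \frac{R}{51}\right) = -20 + 4 \left(\left(R^{2} + R^{2}\right) + R \frac{1}{51}\right) = -20 + 4 \left(2 R^{2} + \frac{R}{51}\right) = -20 + \left(8 R^{2} + \frac{4 R}{51}\right) = -20 + 8 R^{2} + \frac{4 R}{51}$)
$Z = \frac{122054}{17}$ ($Z = 2 + \left(-20 + 8 \left(-30\right)^{2} + \frac{4}{51} \left(-30\right)\right) = 2 - - \frac{122020}{17} = 2 + \frac{122020}{17} = \frac{122054}{17} \approx 7179.6$)
$\left(0 + 17 \left(-11\right)\right) + Z = \left(0 + 17 \left(-11\right)\right) + \frac{122054}{17} = \left(0 - 187\right) + \frac{122054}{17} = -187 + \frac{122054}{17} = \frac{118875}{17}$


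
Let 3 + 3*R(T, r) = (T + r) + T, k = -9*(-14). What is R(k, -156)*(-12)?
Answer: -372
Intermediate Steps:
k = 126
R(T, r) = -1 + r/3 + 2*T/3 (R(T, r) = -1 + ((T + r) + T)/3 = -1 + (r + 2*T)/3 = -1 + (r/3 + 2*T/3) = -1 + r/3 + 2*T/3)
R(k, -156)*(-12) = (-1 + (⅓)*(-156) + (⅔)*126)*(-12) = (-1 - 52 + 84)*(-12) = 31*(-12) = -372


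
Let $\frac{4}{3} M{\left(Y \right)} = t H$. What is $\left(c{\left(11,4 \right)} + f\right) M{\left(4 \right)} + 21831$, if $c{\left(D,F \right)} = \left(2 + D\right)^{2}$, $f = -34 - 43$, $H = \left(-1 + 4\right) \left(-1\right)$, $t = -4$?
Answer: $22659$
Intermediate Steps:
$H = -3$ ($H = 3 \left(-1\right) = -3$)
$M{\left(Y \right)} = 9$ ($M{\left(Y \right)} = \frac{3 \left(\left(-4\right) \left(-3\right)\right)}{4} = \frac{3}{4} \cdot 12 = 9$)
$f = -77$
$\left(c{\left(11,4 \right)} + f\right) M{\left(4 \right)} + 21831 = \left(\left(2 + 11\right)^{2} - 77\right) 9 + 21831 = \left(13^{2} - 77\right) 9 + 21831 = \left(169 - 77\right) 9 + 21831 = 92 \cdot 9 + 21831 = 828 + 21831 = 22659$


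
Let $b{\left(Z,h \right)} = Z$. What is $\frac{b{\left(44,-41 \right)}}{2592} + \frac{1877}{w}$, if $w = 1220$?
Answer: $\frac{307429}{197640} \approx 1.5555$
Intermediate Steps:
$\frac{b{\left(44,-41 \right)}}{2592} + \frac{1877}{w} = \frac{44}{2592} + \frac{1877}{1220} = 44 \cdot \frac{1}{2592} + 1877 \cdot \frac{1}{1220} = \frac{11}{648} + \frac{1877}{1220} = \frac{307429}{197640}$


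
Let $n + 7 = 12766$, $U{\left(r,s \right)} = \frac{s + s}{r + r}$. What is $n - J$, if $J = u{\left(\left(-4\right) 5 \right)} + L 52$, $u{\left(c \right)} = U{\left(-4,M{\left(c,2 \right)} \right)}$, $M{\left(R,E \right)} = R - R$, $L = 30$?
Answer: $11199$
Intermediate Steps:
$M{\left(R,E \right)} = 0$
$U{\left(r,s \right)} = \frac{s}{r}$ ($U{\left(r,s \right)} = \frac{2 s}{2 r} = 2 s \frac{1}{2 r} = \frac{s}{r}$)
$u{\left(c \right)} = 0$ ($u{\left(c \right)} = \frac{0}{-4} = 0 \left(- \frac{1}{4}\right) = 0$)
$J = 1560$ ($J = 0 + 30 \cdot 52 = 0 + 1560 = 1560$)
$n = 12759$ ($n = -7 + 12766 = 12759$)
$n - J = 12759 - 1560 = 11199$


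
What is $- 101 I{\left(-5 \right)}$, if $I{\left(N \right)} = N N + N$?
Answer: $-2020$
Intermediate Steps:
$I{\left(N \right)} = N + N^{2}$ ($I{\left(N \right)} = N^{2} + N = N + N^{2}$)
$- 101 I{\left(-5 \right)} = - 101 \left(- 5 \left(1 - 5\right)\right) = - 101 \left(\left(-5\right) \left(-4\right)\right) = \left(-101\right) 20 = -2020$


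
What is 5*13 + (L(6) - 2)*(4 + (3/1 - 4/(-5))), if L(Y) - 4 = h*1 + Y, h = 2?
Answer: 143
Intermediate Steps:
L(Y) = 6 + Y (L(Y) = 4 + (2*1 + Y) = 4 + (2 + Y) = 6 + Y)
5*13 + (L(6) - 2)*(4 + (3/1 - 4/(-5))) = 5*13 + ((6 + 6) - 2)*(4 + (3/1 - 4/(-5))) = 65 + (12 - 2)*(4 + (3*1 - 4*(-1/5))) = 65 + 10*(4 + (3 + 4/5)) = 65 + 10*(4 + 19/5) = 65 + 10*(39/5) = 65 + 78 = 143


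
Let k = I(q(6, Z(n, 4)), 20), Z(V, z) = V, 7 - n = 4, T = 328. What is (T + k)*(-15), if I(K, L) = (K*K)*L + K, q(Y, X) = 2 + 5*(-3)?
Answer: -55425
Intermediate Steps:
n = 3 (n = 7 - 1*4 = 7 - 4 = 3)
q(Y, X) = -13 (q(Y, X) = 2 - 15 = -13)
I(K, L) = K + L*K**2 (I(K, L) = K**2*L + K = L*K**2 + K = K + L*K**2)
k = 3367 (k = -13*(1 - 13*20) = -13*(1 - 260) = -13*(-259) = 3367)
(T + k)*(-15) = (328 + 3367)*(-15) = 3695*(-15) = -55425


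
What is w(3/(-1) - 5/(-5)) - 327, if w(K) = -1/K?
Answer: -653/2 ≈ -326.50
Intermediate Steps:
w(3/(-1) - 5/(-5)) - 327 = -1/(3/(-1) - 5/(-5)) - 327 = -1/(3*(-1) - 5*(-⅕)) - 327 = -1/(-3 + 1) - 327 = -1/(-2) - 327 = -1*(-½) - 327 = ½ - 327 = -653/2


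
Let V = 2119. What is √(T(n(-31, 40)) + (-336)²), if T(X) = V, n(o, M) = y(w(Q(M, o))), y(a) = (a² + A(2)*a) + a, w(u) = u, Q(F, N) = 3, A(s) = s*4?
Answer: √115015 ≈ 339.14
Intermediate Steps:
A(s) = 4*s
y(a) = a² + 9*a (y(a) = (a² + (4*2)*a) + a = (a² + 8*a) + a = a² + 9*a)
n(o, M) = 36 (n(o, M) = 3*(9 + 3) = 3*12 = 36)
T(X) = 2119
√(T(n(-31, 40)) + (-336)²) = √(2119 + (-336)²) = √(2119 + 112896) = √115015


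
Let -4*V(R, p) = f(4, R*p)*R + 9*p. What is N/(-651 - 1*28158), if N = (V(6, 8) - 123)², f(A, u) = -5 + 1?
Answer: -675/1067 ≈ -0.63262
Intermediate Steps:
f(A, u) = -4
V(R, p) = R - 9*p/4 (V(R, p) = -(-4*R + 9*p)/4 = R - 9*p/4)
N = 18225 (N = ((6 - 9/4*8) - 123)² = ((6 - 18) - 123)² = (-12 - 123)² = (-135)² = 18225)
N/(-651 - 1*28158) = 18225/(-651 - 1*28158) = 18225/(-651 - 28158) = 18225/(-28809) = 18225*(-1/28809) = -675/1067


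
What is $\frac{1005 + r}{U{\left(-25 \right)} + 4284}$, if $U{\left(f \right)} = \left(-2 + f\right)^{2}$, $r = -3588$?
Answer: $- \frac{287}{557} \approx -0.51526$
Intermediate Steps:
$\frac{1005 + r}{U{\left(-25 \right)} + 4284} = \frac{1005 - 3588}{\left(-2 - 25\right)^{2} + 4284} = - \frac{2583}{\left(-27\right)^{2} + 4284} = - \frac{2583}{729 + 4284} = - \frac{2583}{5013} = \left(-2583\right) \frac{1}{5013} = - \frac{287}{557}$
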